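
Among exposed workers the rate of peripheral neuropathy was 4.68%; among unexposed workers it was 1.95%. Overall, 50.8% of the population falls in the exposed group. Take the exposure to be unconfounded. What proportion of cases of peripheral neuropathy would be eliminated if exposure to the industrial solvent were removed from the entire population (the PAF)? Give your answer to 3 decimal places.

p₁ = 0.0468, p₀ = 0.0195.
Overall risk P(Y=1) = π·p₁ + (1−π)·p₀ = 0.508×0.0468 + 0.492×0.0195 = 0.033368.
Under exogeneity, PAF = [P(Y=1) − p₀] / P(Y=1).
PAF = (0.033368 − 0.0195) / 0.033368 ≈ 0.4156

PAF ≈ 0.416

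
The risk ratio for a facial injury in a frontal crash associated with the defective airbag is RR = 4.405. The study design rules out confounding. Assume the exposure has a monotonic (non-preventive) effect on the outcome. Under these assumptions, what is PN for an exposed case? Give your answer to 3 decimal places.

Under exogeneity and monotonicity, PN = (RR − 1) / RR = 1 − 1/RR.
PN = (4.405 − 1) / 4.405 = 3.405 / 4.405 ≈ 0.7730

PN ≈ 0.773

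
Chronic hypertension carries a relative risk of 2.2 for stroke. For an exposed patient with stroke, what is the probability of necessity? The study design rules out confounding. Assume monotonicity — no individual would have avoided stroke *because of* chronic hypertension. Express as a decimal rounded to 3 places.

Under exogeneity and monotonicity, PN = (RR − 1) / RR = 1 − 1/RR.
PN = (2.2 − 1) / 2.2 = 1.2 / 2.2 ≈ 0.5455

PN ≈ 0.545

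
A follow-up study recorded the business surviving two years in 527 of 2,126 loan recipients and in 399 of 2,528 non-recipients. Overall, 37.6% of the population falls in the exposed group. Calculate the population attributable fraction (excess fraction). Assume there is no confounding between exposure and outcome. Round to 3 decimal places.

p₁ = P(outcome | exposed) = 527/2126 = 0.24788
p₀ = P(outcome | unexposed) = 399/2528 = 0.15783
Overall risk P(Y=1) = π·p₁ + (1−π)·p₀ = 0.376×0.24788 + 0.624×0.15783 = 0.19169.
Under exogeneity, PAF = [P(Y=1) − p₀] / P(Y=1).
PAF = (0.19169 − 0.15783) / 0.19169 ≈ 0.1766

PAF ≈ 0.177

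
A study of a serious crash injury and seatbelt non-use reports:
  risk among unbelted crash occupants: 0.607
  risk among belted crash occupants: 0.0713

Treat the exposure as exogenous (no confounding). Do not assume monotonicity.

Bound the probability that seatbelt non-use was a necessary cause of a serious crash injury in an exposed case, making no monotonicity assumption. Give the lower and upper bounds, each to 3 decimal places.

0.883 ≤ PN ≤ 1.000

Let p₁ = 0.607, p₀ = 0.0713.
Under exogeneity alone the bounds on PN are max{0,(p₁−p₀)/p₁} ≤ PN ≤ min{1,(1−p₀)/p₁}.
  lower = (p₁ − p₀)/p₁ = 0.5357 / 0.607 ≈ 0.8825
  upper = min{1, (1 − p₀)/p₁} = 0.9287 / 0.607 ≈ 1.5300 → capped at 1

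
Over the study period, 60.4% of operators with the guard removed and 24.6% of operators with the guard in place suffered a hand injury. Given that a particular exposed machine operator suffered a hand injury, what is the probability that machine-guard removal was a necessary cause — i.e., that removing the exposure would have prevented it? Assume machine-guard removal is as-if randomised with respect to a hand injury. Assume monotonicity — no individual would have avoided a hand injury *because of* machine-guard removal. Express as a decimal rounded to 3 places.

p₁ = 0.604, p₀ = 0.246.
Under exogeneity and monotonicity, PN = (p₁ − p₀) / p₁.
PN = (0.604 − 0.246) / 0.604 = 0.358 / 0.604 ≈ 0.5927

PN ≈ 0.593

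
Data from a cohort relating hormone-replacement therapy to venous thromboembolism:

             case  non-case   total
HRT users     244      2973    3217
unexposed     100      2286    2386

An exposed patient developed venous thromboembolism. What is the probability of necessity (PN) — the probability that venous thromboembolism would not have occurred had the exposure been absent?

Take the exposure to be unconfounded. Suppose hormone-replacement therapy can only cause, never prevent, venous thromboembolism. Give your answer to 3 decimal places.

p₁ = P(outcome | exposed) = 244/3217 = 0.075847
p₀ = P(outcome | unexposed) = 100/2386 = 0.041911
Under exogeneity and monotonicity, PN = (p₁ − p₀)/p₁.
PN = (0.075847 − 0.041911) / 0.075847 ≈ 0.4474

PN ≈ 0.447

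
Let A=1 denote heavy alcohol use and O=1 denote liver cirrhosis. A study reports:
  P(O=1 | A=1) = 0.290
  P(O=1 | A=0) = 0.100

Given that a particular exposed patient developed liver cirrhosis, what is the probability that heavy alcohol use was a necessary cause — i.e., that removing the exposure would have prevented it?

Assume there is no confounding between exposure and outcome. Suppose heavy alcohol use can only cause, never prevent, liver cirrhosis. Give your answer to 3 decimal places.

PN ≈ 0.655

Let p₁ = 0.29, p₀ = 0.1.
Under exogeneity and monotonicity, PN = (p₁ − p₀) / p₁.
PN = (0.29 − 0.1) / 0.29 = 0.19 / 0.29 ≈ 0.6552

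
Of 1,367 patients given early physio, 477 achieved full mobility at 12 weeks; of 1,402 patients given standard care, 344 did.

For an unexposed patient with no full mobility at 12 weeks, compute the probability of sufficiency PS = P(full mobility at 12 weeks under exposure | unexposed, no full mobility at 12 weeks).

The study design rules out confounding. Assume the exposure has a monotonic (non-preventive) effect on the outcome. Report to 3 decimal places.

PS ≈ 0.137

p₁ = P(outcome | exposed) = 477/1367 = 0.34894
p₀ = P(outcome | unexposed) = 344/1402 = 0.24536
Under exogeneity and monotonicity, PS = (p₁ − p₀) / (1 − p₀).
PS = (0.34894 − 0.24536) / (1 − 0.24536) = 0.10358 / 0.75464 ≈ 0.1373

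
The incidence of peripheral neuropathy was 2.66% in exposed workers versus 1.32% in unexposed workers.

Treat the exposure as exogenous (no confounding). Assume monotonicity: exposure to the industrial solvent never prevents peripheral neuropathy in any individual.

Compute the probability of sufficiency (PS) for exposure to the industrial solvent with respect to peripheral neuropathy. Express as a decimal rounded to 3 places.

PS ≈ 0.014

p₁ = 0.0266, p₀ = 0.0132.
Under exogeneity and monotonicity, PS = (p₁ − p₀) / (1 − p₀).
PS = (0.0266 − 0.0132) / (1 − 0.0132) = 0.0134 / 0.9868 ≈ 0.0136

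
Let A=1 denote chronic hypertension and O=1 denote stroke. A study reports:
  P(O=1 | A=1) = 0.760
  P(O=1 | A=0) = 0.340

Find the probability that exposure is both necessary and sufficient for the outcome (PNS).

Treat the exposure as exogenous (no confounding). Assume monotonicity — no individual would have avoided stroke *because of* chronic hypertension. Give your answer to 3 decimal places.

Let p₁ = 0.76, p₀ = 0.34.
Under exogeneity and monotonicity, PNS = p₁ − p₀.
PNS = 0.76 − 0.34 = 0.42

PNS ≈ 0.420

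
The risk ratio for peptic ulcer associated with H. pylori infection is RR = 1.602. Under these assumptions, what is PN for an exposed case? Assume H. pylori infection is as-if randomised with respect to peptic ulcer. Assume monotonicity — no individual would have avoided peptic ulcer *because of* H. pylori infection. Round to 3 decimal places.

PN ≈ 0.376

Under exogeneity and monotonicity, PN = (RR − 1) / RR = 1 − 1/RR.
PN = (1.602 − 1) / 1.602 = 0.602 / 1.602 ≈ 0.3758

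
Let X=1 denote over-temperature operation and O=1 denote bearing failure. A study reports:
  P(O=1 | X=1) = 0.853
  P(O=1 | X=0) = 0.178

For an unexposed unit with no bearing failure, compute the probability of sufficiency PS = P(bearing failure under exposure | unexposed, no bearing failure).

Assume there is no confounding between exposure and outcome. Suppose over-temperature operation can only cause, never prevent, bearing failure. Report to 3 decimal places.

PS ≈ 0.821

Let p₁ = 0.853, p₀ = 0.178.
Under exogeneity and monotonicity, PS = (p₁ − p₀) / (1 − p₀).
PS = (0.853 − 0.178) / (1 − 0.178) = 0.675 / 0.822 ≈ 0.8212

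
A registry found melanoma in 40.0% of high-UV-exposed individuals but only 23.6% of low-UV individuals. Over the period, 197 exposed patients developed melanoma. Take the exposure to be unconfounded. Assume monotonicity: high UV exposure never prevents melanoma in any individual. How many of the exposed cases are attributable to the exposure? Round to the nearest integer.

about 81 cases

p₁ = 0.4, p₀ = 0.236.
PN = (p₁ − p₀)/p₁ = (0.4 − 0.236) / 0.4 ≈ 0.41000.
Attributable cases ≈ PN × (exposed cases) = 0.41000 × 197 ≈ 80.77.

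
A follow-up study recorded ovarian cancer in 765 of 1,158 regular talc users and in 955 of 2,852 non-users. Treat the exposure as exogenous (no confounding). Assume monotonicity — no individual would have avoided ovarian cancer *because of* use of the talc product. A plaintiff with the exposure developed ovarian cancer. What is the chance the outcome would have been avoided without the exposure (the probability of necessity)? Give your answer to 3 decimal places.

PN ≈ 0.493

p₁ = P(outcome | exposed) = 765/1158 = 0.66062
p₀ = P(outcome | unexposed) = 955/2852 = 0.33485
Under exogeneity and monotonicity, PN = (p₁ − p₀) / p₁.
PN = (0.66062 − 0.33485) / 0.66062 = 0.32577 / 0.66062 ≈ 0.4931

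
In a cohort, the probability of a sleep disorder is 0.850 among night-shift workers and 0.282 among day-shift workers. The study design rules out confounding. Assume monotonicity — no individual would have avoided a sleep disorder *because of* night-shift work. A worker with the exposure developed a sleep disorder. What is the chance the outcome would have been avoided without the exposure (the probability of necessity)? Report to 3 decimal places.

Let p₁ = 0.85, p₀ = 0.282.
Under exogeneity and monotonicity, PN = (p₁ − p₀) / p₁.
PN = (0.85 − 0.282) / 0.85 = 0.568 / 0.85 ≈ 0.6682

PN ≈ 0.668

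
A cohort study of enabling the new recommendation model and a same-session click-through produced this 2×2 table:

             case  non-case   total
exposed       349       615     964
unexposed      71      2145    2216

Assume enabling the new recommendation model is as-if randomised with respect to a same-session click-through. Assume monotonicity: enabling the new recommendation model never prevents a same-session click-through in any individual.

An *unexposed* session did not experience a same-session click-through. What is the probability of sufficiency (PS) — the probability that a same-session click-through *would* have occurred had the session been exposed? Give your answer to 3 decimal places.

p₁ = P(outcome | exposed) = 349/964 = 0.36203
p₀ = P(outcome | unexposed) = 71/2216 = 0.03204
Under exogeneity and monotonicity, PS = (p₁ − p₀)/(1 − p₀).
PS = (0.36203 − 0.03204) / 0.96796 ≈ 0.3409

PS ≈ 0.341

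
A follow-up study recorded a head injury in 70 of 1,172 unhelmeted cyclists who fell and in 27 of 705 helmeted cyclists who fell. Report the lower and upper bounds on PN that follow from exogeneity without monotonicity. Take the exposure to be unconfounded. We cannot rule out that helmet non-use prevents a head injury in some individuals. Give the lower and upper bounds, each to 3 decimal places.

0.359 ≤ PN ≤ 1.000

p₁ = P(outcome | exposed) = 70/1172 = 0.059727
p₀ = P(outcome | unexposed) = 27/705 = 0.038298
Under exogeneity alone the bounds on PN are max{0,(p₁−p₀)/p₁} ≤ PN ≤ min{1,(1−p₀)/p₁}.
  lower = (p₁ − p₀)/p₁ = 0.021429 / 0.059727 ≈ 0.3588
  upper = min{1, (1 − p₀)/p₁} = 0.9617 / 0.059727 ≈ 16.1016 → capped at 1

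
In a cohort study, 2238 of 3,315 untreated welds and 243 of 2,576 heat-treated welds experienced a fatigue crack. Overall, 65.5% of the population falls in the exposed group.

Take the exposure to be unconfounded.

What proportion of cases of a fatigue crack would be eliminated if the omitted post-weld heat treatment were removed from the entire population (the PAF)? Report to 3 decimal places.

p₁ = P(outcome | exposed) = 2238/3315 = 0.67511
p₀ = P(outcome | unexposed) = 243/2576 = 0.094332
Overall risk P(Y=1) = π·p₁ + (1−π)·p₀ = 0.655×0.67511 + 0.345×0.094332 = 0.47474.
Under exogeneity, PAF = [P(Y=1) − p₀] / P(Y=1).
PAF = (0.47474 − 0.094332) / 0.47474 ≈ 0.8013

PAF ≈ 0.801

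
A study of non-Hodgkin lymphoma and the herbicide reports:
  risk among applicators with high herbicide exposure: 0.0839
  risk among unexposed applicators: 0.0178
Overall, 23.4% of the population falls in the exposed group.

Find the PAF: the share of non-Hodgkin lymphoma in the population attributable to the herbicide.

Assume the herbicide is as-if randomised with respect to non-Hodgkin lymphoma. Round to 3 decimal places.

PAF ≈ 0.465

Let p₁ = 0.0839, p₀ = 0.0178.
Overall risk P(Y=1) = π·p₁ + (1−π)·p₀ = 0.234×0.0839 + 0.766×0.0178 = 0.033267.
Under exogeneity, PAF = [P(Y=1) − p₀] / P(Y=1).
PAF = (0.033267 − 0.0178) / 0.033267 ≈ 0.4649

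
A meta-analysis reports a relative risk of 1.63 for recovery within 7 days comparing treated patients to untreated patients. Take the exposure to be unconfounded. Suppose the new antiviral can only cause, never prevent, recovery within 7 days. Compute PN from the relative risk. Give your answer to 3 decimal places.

Under exogeneity and monotonicity, PN = (RR − 1) / RR = 1 − 1/RR.
PN = (1.63 − 1) / 1.63 = 0.63 / 1.63 ≈ 0.3865

PN ≈ 0.387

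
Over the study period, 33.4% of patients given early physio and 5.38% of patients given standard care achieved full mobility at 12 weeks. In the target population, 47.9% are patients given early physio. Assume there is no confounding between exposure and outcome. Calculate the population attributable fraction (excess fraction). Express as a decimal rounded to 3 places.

PAF ≈ 0.714

p₁ = 0.334, p₀ = 0.0538.
Overall risk P(Y=1) = π·p₁ + (1−π)·p₀ = 0.479×0.334 + 0.521×0.0538 = 0.18802.
Under exogeneity, PAF = [P(Y=1) − p₀] / P(Y=1).
PAF = (0.18802 − 0.0538) / 0.18802 ≈ 0.7139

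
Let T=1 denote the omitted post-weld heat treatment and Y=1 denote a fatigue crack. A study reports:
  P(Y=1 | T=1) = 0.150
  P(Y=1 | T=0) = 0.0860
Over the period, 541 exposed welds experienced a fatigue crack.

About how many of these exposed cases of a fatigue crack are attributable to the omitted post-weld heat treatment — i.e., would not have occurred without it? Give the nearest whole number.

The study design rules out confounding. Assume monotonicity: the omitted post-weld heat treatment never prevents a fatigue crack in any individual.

Let p₁ = 0.15, p₀ = 0.086.
PN = (p₁ − p₀)/p₁ = (0.15 − 0.086) / 0.15 ≈ 0.42667.
Attributable cases ≈ PN × (exposed cases) = 0.42667 × 541 ≈ 230.83.

about 231 cases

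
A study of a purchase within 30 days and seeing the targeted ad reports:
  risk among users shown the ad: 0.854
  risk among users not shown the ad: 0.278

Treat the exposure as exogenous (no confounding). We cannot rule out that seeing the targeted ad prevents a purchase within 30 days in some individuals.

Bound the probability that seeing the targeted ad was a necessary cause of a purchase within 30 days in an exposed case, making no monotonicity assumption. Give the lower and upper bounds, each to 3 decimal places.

0.674 ≤ PN ≤ 0.845

Let p₁ = 0.854, p₀ = 0.278.
Under exogeneity alone the bounds on PN are max{0,(p₁−p₀)/p₁} ≤ PN ≤ min{1,(1−p₀)/p₁}.
  lower = (p₁ − p₀)/p₁ = 0.576 / 0.854 ≈ 0.6745
  upper = min{1, (1 − p₀)/p₁} = 0.722 / 0.854 ≈ 0.8454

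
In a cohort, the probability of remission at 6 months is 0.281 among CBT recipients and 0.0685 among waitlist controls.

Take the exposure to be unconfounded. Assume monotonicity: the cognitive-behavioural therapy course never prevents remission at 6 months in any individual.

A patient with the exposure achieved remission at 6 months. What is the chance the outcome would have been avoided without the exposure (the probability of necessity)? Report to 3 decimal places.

Let p₁ = 0.281, p₀ = 0.0685.
Under exogeneity and monotonicity, PN = (p₁ − p₀) / p₁.
PN = (0.281 − 0.0685) / 0.281 = 0.2125 / 0.281 ≈ 0.7562

PN ≈ 0.756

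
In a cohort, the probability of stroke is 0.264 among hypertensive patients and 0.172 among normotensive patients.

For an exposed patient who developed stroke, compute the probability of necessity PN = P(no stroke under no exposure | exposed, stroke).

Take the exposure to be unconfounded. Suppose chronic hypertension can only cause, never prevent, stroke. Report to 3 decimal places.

Let p₁ = 0.264, p₀ = 0.172.
Under exogeneity and monotonicity, PN = (p₁ − p₀) / p₁.
PN = (0.264 − 0.172) / 0.264 = 0.092 / 0.264 ≈ 0.3485

PN ≈ 0.348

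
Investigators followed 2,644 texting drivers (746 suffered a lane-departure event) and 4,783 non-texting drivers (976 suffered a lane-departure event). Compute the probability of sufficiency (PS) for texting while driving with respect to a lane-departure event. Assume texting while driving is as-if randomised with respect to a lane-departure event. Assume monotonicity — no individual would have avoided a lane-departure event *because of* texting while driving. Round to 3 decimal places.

PS ≈ 0.098

p₁ = P(outcome | exposed) = 746/2644 = 0.28215
p₀ = P(outcome | unexposed) = 976/4783 = 0.20406
Under exogeneity and monotonicity, PS = (p₁ − p₀) / (1 − p₀).
PS = (0.28215 − 0.20406) / (1 − 0.20406) = 0.078092 / 0.79594 ≈ 0.0981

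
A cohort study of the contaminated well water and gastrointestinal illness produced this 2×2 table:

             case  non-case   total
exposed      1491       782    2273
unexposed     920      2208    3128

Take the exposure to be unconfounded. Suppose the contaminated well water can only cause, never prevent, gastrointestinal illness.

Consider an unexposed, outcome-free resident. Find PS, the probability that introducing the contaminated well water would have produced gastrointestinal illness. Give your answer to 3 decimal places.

p₁ = P(outcome | exposed) = 1491/2273 = 0.65596
p₀ = P(outcome | unexposed) = 920/3128 = 0.29412
Under exogeneity and monotonicity, PS = (p₁ − p₀) / (1 − p₀).
PS = (0.65596 − 0.29412) / (1 − 0.29412) = 0.36184 / 0.70588 ≈ 0.5126

PS ≈ 0.513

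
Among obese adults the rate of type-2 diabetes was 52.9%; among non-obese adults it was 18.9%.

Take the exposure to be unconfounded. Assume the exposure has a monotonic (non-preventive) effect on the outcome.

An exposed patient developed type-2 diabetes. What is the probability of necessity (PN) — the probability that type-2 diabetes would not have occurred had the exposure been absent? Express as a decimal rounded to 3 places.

p₁ = 0.529, p₀ = 0.189.
Under exogeneity and monotonicity, PN = (p₁ − p₀) / p₁.
PN = (0.529 − 0.189) / 0.529 = 0.34 / 0.529 ≈ 0.6427

PN ≈ 0.643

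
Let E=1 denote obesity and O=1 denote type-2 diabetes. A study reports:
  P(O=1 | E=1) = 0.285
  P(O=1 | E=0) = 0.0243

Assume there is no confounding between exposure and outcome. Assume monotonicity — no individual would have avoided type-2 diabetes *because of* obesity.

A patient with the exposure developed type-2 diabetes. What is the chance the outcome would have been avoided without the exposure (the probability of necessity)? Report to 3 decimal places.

Let p₁ = 0.285, p₀ = 0.0243.
Under exogeneity and monotonicity, PN = (p₁ − p₀) / p₁.
PN = (0.285 − 0.0243) / 0.285 = 0.2607 / 0.285 ≈ 0.9147

PN ≈ 0.915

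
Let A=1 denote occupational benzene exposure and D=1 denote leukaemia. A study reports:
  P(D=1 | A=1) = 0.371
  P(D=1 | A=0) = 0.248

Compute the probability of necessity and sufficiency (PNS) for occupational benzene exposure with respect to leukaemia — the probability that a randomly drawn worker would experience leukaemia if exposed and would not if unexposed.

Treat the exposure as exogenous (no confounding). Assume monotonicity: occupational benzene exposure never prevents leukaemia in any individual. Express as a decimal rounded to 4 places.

PNS ≈ 0.1230

Let p₁ = 0.371, p₀ = 0.248.
Under exogeneity and monotonicity, PNS = p₁ − p₀.
PNS = 0.371 − 0.248 = 0.123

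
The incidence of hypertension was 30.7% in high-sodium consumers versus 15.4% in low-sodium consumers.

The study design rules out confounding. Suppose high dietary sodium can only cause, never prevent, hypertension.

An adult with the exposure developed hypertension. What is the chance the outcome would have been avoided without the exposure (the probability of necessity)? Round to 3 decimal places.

p₁ = 0.307, p₀ = 0.154.
Under exogeneity and monotonicity, PN = (p₁ − p₀) / p₁.
PN = (0.307 − 0.154) / 0.307 = 0.153 / 0.307 ≈ 0.4984

PN ≈ 0.498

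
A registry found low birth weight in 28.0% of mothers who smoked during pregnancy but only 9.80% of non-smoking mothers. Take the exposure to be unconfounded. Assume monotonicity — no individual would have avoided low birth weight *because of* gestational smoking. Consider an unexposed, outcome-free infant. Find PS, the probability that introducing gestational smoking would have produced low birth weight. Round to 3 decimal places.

p₁ = 0.28, p₀ = 0.098.
Under exogeneity and monotonicity, PS = (p₁ − p₀) / (1 − p₀).
PS = (0.28 − 0.098) / (1 − 0.098) = 0.182 / 0.902 ≈ 0.2018

PS ≈ 0.202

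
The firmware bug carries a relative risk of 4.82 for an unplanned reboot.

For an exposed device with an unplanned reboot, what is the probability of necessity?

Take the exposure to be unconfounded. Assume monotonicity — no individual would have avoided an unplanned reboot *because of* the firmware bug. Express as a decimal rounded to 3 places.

Under exogeneity and monotonicity, PN = (RR − 1) / RR = 1 − 1/RR.
PN = (4.82 − 1) / 4.82 = 3.82 / 4.82 ≈ 0.7925

PN ≈ 0.793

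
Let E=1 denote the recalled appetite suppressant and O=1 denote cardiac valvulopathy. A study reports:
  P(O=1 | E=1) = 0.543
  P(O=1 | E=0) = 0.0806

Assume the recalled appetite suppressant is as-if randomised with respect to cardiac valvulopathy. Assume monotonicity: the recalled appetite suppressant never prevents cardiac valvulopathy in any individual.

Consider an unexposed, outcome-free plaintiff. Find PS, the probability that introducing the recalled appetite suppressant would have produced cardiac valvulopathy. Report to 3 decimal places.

PS ≈ 0.503

Let p₁ = 0.543, p₀ = 0.0806.
Under exogeneity and monotonicity, PS = (p₁ − p₀) / (1 − p₀).
PS = (0.543 − 0.0806) / (1 − 0.0806) = 0.4624 / 0.9194 ≈ 0.5029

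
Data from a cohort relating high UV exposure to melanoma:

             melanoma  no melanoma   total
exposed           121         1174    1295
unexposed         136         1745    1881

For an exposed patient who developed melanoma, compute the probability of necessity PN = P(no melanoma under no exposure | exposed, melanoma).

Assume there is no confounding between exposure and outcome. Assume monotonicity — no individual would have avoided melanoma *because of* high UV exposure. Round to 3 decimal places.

PN ≈ 0.226

p₁ = P(outcome | exposed) = 121/1295 = 0.093436
p₀ = P(outcome | unexposed) = 136/1881 = 0.072302
Under exogeneity and monotonicity, PN = (p₁ − p₀)/p₁.
PN = (0.093436 − 0.072302) / 0.093436 ≈ 0.2262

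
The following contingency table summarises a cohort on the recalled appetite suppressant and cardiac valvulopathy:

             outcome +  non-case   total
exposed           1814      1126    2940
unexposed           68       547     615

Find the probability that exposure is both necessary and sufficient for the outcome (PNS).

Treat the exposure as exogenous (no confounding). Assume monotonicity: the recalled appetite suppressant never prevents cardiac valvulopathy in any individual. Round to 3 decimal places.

PNS ≈ 0.506

p₁ = P(outcome | exposed) = 1814/2940 = 0.61701
p₀ = P(outcome | unexposed) = 68/615 = 0.11057
Under exogeneity and monotonicity, PNS = p₁ − p₀.
PNS = 0.61701 − 0.11057 = 0.50644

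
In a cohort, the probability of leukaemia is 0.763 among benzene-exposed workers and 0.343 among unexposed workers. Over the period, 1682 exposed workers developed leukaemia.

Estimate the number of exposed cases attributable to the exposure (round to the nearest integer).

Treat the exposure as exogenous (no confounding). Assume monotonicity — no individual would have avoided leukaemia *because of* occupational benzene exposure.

about 926 cases

Let p₁ = 0.763, p₀ = 0.343.
PN = (p₁ − p₀)/p₁ = (0.763 − 0.343) / 0.763 ≈ 0.55046.
Attributable cases ≈ PN × (exposed cases) = 0.55046 × 1682 ≈ 925.87.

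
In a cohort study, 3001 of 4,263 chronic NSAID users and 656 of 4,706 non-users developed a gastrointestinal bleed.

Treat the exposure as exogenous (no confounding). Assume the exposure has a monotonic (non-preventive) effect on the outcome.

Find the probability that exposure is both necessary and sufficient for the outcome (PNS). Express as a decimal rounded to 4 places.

p₁ = P(outcome | exposed) = 3001/4263 = 0.70396
p₀ = P(outcome | unexposed) = 656/4706 = 0.1394
Under exogeneity and monotonicity, PNS = p₁ − p₀.
PNS = 0.70396 − 0.1394 = 0.56457

PNS ≈ 0.5646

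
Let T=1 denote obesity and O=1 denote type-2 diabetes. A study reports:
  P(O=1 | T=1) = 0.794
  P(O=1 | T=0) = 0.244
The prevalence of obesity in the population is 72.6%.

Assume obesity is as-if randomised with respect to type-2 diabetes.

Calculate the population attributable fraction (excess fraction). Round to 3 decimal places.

PAF ≈ 0.621

Let p₁ = 0.794, p₀ = 0.244.
Overall risk P(Y=1) = π·p₁ + (1−π)·p₀ = 0.726×0.794 + 0.274×0.244 = 0.6433.
Under exogeneity, PAF = [P(Y=1) − p₀] / P(Y=1).
PAF = (0.6433 − 0.244) / 0.6433 ≈ 0.6207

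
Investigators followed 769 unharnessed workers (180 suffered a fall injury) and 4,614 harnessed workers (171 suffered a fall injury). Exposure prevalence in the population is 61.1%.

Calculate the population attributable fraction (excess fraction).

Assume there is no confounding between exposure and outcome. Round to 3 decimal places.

PAF ≈ 0.765

p₁ = P(outcome | exposed) = 180/769 = 0.23407
p₀ = P(outcome | unexposed) = 171/4614 = 0.037061
Overall risk P(Y=1) = π·p₁ + (1−π)·p₀ = 0.611×0.23407 + 0.389×0.037061 = 0.15743.
Under exogeneity, PAF = [P(Y=1) − p₀] / P(Y=1).
PAF = (0.15743 − 0.037061) / 0.15743 ≈ 0.7646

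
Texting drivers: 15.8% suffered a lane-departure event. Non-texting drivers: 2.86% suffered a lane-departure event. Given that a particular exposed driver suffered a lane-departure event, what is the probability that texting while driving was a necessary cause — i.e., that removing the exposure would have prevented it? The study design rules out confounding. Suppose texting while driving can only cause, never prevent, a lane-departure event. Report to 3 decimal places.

p₁ = 0.158, p₀ = 0.0286.
Under exogeneity and monotonicity, PN = (p₁ − p₀) / p₁.
PN = (0.158 − 0.0286) / 0.158 = 0.1294 / 0.158 ≈ 0.8190

PN ≈ 0.819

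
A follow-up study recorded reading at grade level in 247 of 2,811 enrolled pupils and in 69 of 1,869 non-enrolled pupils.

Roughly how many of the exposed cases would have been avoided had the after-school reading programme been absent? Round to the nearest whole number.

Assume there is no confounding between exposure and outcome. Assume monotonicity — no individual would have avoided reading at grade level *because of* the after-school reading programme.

about 143 cases

p₁ = P(outcome | exposed) = 247/2811 = 0.087869
p₀ = P(outcome | unexposed) = 69/1869 = 0.036918
PN = (p₁ − p₀)/p₁ = (0.087869 − 0.036918) / 0.087869 ≈ 0.57985.
Attributable cases ≈ PN × (exposed cases) = 0.57985 × 247 ≈ 143.22.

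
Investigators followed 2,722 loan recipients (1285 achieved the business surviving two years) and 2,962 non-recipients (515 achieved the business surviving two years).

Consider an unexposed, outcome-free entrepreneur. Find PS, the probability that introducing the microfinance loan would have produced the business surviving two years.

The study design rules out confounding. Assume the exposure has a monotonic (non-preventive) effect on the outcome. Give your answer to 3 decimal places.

p₁ = P(outcome | exposed) = 1285/2722 = 0.47208
p₀ = P(outcome | unexposed) = 515/2962 = 0.17387
Under exogeneity and monotonicity, PS = (p₁ − p₀) / (1 − p₀).
PS = (0.47208 − 0.17387) / (1 − 0.17387) = 0.29821 / 0.82613 ≈ 0.3610

PS ≈ 0.361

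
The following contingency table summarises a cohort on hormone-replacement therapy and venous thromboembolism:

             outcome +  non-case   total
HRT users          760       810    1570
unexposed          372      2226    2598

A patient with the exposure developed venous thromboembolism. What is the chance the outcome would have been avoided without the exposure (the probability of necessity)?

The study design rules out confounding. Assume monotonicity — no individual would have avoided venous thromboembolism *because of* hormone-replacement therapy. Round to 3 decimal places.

PN ≈ 0.704

p₁ = P(outcome | exposed) = 760/1570 = 0.48408
p₀ = P(outcome | unexposed) = 372/2598 = 0.14319
Under exogeneity and monotonicity, PN = (p₁ − p₀) / p₁.
PN = (0.48408 − 0.14319) / 0.48408 = 0.34089 / 0.48408 ≈ 0.7042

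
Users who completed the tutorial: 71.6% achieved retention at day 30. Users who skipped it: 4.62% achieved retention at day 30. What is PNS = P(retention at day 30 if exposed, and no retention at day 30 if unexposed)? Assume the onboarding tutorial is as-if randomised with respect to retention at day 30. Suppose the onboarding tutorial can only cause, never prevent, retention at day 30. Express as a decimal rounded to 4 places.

p₁ = 0.716, p₀ = 0.0462.
Under exogeneity and monotonicity, PNS = p₁ − p₀.
PNS = 0.716 − 0.0462 = 0.6698

PNS ≈ 0.6698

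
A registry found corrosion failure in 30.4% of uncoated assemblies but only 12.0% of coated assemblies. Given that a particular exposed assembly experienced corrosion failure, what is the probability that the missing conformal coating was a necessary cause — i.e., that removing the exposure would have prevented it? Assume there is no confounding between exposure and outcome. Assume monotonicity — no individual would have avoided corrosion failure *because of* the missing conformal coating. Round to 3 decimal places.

p₁ = 0.304, p₀ = 0.12.
Under exogeneity and monotonicity, PN = (p₁ − p₀) / p₁.
PN = (0.304 − 0.12) / 0.304 = 0.184 / 0.304 ≈ 0.6053

PN ≈ 0.605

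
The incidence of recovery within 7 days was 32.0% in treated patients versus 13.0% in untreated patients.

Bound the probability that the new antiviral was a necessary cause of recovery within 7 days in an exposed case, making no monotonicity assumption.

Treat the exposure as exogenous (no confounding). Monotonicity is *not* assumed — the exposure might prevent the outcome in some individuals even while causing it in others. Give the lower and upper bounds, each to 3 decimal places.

p₁ = 0.32, p₀ = 0.13.
Under exogeneity alone the bounds on PN are max{0,(p₁−p₀)/p₁} ≤ PN ≤ min{1,(1−p₀)/p₁}.
  lower = (p₁ − p₀)/p₁ = 0.19 / 0.32 ≈ 0.5938
  upper = min{1, (1 − p₀)/p₁} = 0.87 / 0.32 ≈ 2.7188 → capped at 1

0.594 ≤ PN ≤ 1.000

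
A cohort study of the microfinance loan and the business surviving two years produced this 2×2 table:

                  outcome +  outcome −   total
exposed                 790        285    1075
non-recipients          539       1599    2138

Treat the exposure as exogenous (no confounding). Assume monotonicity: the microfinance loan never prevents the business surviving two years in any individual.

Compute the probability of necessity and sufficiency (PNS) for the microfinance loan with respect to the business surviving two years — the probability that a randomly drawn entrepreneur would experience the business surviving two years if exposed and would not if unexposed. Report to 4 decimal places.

PNS ≈ 0.4828

p₁ = P(outcome | exposed) = 790/1075 = 0.73488
p₀ = P(outcome | unexposed) = 539/2138 = 0.2521
Under exogeneity and monotonicity, PNS = p₁ − p₀.
PNS = 0.73488 − 0.2521 = 0.48278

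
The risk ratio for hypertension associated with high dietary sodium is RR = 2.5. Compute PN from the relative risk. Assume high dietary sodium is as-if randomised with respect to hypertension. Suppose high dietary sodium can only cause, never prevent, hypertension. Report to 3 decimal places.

Under exogeneity and monotonicity, PN = (RR − 1) / RR = 1 − 1/RR.
PN = (2.5 − 1) / 2.5 = 1.5 / 2.5 ≈ 0.6000

PN ≈ 0.600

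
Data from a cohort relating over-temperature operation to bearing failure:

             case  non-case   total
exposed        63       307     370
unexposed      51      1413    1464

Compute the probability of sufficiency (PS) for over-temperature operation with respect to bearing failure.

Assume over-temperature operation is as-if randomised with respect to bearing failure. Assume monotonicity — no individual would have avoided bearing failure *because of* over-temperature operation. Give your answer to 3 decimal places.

p₁ = P(outcome | exposed) = 63/370 = 0.17027
p₀ = P(outcome | unexposed) = 51/1464 = 0.034836
Under exogeneity and monotonicity, PS = (p₁ − p₀)/(1 − p₀).
PS = (0.17027 − 0.034836) / 0.96516 ≈ 0.1403

PS ≈ 0.140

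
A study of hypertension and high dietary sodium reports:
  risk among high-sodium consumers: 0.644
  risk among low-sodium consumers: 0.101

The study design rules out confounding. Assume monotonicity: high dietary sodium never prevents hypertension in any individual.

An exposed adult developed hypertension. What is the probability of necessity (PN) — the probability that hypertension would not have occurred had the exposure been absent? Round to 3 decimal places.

PN ≈ 0.843

Let p₁ = 0.644, p₀ = 0.101.
Under exogeneity and monotonicity, PN = (p₁ − p₀) / p₁.
PN = (0.644 − 0.101) / 0.644 = 0.543 / 0.644 ≈ 0.8432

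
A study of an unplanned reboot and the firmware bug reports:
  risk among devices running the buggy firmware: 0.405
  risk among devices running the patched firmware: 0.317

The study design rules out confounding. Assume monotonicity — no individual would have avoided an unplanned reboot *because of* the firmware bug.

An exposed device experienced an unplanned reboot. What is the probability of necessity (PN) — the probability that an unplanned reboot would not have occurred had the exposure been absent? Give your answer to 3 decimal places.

Let p₁ = 0.405, p₀ = 0.317.
Under exogeneity and monotonicity, PN = (p₁ − p₀) / p₁.
PN = (0.405 − 0.317) / 0.405 = 0.088 / 0.405 ≈ 0.2173

PN ≈ 0.217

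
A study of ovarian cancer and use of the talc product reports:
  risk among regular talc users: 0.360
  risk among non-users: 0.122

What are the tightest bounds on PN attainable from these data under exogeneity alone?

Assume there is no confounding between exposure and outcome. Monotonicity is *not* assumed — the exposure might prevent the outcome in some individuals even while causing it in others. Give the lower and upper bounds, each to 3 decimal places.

0.661 ≤ PN ≤ 1.000

Let p₁ = 0.36, p₀ = 0.122.
Under exogeneity alone the bounds on PN are max{0,(p₁−p₀)/p₁} ≤ PN ≤ min{1,(1−p₀)/p₁}.
  lower = (p₁ − p₀)/p₁ = 0.238 / 0.36 ≈ 0.6611
  upper = min{1, (1 − p₀)/p₁} = 0.878 / 0.36 ≈ 2.4389 → capped at 1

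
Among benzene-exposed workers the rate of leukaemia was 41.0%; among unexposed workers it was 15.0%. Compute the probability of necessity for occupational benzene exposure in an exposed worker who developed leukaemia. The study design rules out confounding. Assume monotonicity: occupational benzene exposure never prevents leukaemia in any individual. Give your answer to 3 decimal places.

p₁ = 0.41, p₀ = 0.15.
Under exogeneity and monotonicity, PN = (p₁ − p₀) / p₁.
PN = (0.41 − 0.15) / 0.41 = 0.26 / 0.41 ≈ 0.6341

PN ≈ 0.634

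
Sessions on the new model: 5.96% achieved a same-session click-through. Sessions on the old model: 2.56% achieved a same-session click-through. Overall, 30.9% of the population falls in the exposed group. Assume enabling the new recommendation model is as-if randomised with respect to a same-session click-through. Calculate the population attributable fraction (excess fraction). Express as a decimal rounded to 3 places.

p₁ = 0.0596, p₀ = 0.0256.
Overall risk P(Y=1) = π·p₁ + (1−π)·p₀ = 0.309×0.0596 + 0.691×0.0256 = 0.036106.
Under exogeneity, PAF = [P(Y=1) − p₀] / P(Y=1).
PAF = (0.036106 − 0.0256) / 0.036106 ≈ 0.2910

PAF ≈ 0.291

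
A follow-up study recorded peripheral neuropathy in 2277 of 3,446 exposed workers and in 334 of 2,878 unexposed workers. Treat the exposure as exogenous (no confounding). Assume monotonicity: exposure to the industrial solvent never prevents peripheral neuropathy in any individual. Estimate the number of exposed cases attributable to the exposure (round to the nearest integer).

about 1877 cases

p₁ = P(outcome | exposed) = 2277/3446 = 0.66077
p₀ = P(outcome | unexposed) = 334/2878 = 0.11605
PN = (p₁ − p₀)/p₁ = (0.66077 − 0.11605) / 0.66077 ≈ 0.82437.
Attributable cases ≈ PN × (exposed cases) = 0.82437 × 2277 ≈ 1877.08.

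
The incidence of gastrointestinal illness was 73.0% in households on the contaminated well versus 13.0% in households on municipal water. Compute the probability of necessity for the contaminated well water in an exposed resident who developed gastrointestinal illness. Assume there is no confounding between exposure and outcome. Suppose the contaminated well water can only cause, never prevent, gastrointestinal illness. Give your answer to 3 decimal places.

PN ≈ 0.822

p₁ = 0.73, p₀ = 0.13.
Under exogeneity and monotonicity, PN = (p₁ − p₀) / p₁.
PN = (0.73 − 0.13) / 0.73 = 0.6 / 0.73 ≈ 0.8219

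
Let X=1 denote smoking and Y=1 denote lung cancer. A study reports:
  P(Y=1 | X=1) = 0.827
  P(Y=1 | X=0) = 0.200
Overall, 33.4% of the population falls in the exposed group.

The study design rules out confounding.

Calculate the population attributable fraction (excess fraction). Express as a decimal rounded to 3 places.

PAF ≈ 0.512

Let p₁ = 0.827, p₀ = 0.2.
Overall risk P(Y=1) = π·p₁ + (1−π)·p₀ = 0.334×0.827 + 0.666×0.2 = 0.40942.
Under exogeneity, PAF = [P(Y=1) − p₀] / P(Y=1).
PAF = (0.40942 − 0.2) / 0.40942 ≈ 0.5115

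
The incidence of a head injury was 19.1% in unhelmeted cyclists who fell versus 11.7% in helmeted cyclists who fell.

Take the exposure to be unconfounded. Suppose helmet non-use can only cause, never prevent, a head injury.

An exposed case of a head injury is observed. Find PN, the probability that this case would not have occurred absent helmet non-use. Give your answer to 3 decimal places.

PN ≈ 0.387

p₁ = 0.191, p₀ = 0.117.
Under exogeneity and monotonicity, PN = (p₁ − p₀) / p₁.
PN = (0.191 − 0.117) / 0.191 = 0.074 / 0.191 ≈ 0.3874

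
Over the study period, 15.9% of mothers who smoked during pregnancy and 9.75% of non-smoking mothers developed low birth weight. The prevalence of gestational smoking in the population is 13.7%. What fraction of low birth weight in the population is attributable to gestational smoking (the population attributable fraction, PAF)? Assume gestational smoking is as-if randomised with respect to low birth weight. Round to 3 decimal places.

p₁ = 0.159, p₀ = 0.0975.
Overall risk P(Y=1) = π·p₁ + (1−π)·p₀ = 0.137×0.159 + 0.863×0.0975 = 0.10593.
Under exogeneity, PAF = [P(Y=1) − p₀] / P(Y=1).
PAF = (0.10593 − 0.0975) / 0.10593 ≈ 0.0795

PAF ≈ 0.080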